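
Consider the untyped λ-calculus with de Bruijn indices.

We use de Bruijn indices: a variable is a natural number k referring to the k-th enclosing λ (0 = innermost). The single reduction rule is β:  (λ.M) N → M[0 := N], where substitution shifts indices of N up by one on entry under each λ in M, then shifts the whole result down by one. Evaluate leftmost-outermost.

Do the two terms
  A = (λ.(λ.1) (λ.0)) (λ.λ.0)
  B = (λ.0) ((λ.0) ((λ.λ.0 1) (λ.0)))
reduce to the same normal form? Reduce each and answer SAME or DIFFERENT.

Term A:
  start: (λ.(λ.1) (λ.0)) (λ.λ.0)
  [1] (λ.λ.λ.0) (λ.0)
  [2] λ.λ.0

Term B:
  start: (λ.0) ((λ.0) ((λ.λ.0 1) (λ.0)))
  [1] (λ.0) ((λ.λ.0 1) (λ.0))
  [2] (λ.λ.0 1) (λ.0)
  [3] λ.0 (λ.0)

Answer: DIFFERENT — A ⇓ λ.λ.0, B ⇓ λ.0 (λ.0)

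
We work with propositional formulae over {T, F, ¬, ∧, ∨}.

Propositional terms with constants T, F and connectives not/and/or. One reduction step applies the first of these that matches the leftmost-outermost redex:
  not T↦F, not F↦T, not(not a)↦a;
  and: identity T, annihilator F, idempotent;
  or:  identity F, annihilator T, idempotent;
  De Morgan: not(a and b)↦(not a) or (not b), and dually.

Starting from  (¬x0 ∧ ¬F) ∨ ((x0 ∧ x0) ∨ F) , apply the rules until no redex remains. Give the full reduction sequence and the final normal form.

Answer: normal form = ¬x0 ∨ x0  (in 4 steps)

Derivation:
  start: (¬x0 ∧ ¬F) ∨ ((x0 ∧ x0) ∨ F)
  [1] (¬x0 ∧ T) ∨ ((x0 ∧ x0) ∨ F)
  [2] ¬x0 ∨ ((x0 ∧ x0) ∨ F)
  [3] ¬x0 ∨ (x0 ∧ x0)
  [4] ¬x0 ∨ x0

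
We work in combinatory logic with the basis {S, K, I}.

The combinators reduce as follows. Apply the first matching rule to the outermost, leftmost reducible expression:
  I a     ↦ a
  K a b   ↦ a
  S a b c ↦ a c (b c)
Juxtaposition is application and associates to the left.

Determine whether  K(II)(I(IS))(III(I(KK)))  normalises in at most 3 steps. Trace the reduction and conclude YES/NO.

Answer: NO — after 3 steps the term is III(I(KK)), not yet normal

Working:
  start: K(II)(I(IS))(III(I(KK)))
  [1] II(III(I(KK)))
  [2] I(III(I(KK)))
  [3] III(I(KK))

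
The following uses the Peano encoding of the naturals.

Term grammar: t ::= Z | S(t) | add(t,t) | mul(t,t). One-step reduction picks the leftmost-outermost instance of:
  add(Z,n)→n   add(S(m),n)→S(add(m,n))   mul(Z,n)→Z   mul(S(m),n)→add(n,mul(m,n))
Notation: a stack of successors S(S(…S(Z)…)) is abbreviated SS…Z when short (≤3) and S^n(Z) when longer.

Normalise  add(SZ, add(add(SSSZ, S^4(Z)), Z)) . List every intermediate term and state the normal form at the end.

Answer: normal form = S^8(Z)  (in 14 steps)

Reduction:
  start: add(SZ, add(add(SSSZ, S^4(Z)), Z))
  →1  S(add(Z, add(add(SSSZ, S^4(Z)), Z)))
  →2  S(add(add(SSSZ, S^4(Z)), Z))
  →3  S(add(S(add(SSZ, S^4(Z))), Z))
  →4  S(S(add(add(SSZ, S^4(Z)), Z)))
  →5  S(S(add(S(add(SZ, S^4(Z))), Z)))
  →6  S(S(S(add(add(SZ, S^4(Z)), Z))))
  →7  S(S(S(add(S(add(Z, S^4(Z))), Z))))
  →8  S(S(S(S(add(add(Z, S^4(Z)), Z)))))
  →9  S(S(S(S(add(S^4(Z), Z)))))
  →10  S(S(S(S(S(add(SSSZ, Z))))))
  →11  S(S(S(S(S(S(add(SSZ, Z)))))))
  →12  S(S(S(S(S(S(S(add(SZ, Z))))))))
  →13  S(S(S(S(S(S(S(S(add(Z, Z)))))))))
  →14  S^8(Z)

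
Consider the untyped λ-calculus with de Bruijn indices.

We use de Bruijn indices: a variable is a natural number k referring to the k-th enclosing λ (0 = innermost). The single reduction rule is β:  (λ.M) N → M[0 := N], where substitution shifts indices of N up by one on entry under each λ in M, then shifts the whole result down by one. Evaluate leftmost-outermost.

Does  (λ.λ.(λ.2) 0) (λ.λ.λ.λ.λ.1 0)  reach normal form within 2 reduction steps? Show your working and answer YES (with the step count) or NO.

  start: (λ.λ.(λ.2) 0) (λ.λ.λ.λ.λ.1 0)
  [1] λ.(λ.λ.λ.λ.λ.λ.1 0) 0
  [2] λ.λ.λ.λ.λ.λ.1 0

Answer: YES — reaches normal form λ.λ.λ.λ.λ.λ.1 0 in 2 ≤ 2 steps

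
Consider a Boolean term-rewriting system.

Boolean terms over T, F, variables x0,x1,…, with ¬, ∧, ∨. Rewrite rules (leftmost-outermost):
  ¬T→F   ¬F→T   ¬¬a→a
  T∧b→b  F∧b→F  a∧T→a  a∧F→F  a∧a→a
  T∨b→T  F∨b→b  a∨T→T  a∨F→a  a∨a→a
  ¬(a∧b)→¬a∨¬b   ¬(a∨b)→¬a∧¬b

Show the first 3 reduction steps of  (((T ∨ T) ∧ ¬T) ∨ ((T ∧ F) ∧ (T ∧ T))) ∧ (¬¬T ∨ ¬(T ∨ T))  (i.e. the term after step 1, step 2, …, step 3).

  start: (((T ∨ T) ∧ ¬T) ∨ ((T ∧ F) ∧ (T ∧ T))) ∧ (¬¬T ∨ ¬(T ∨ T))
  step 1: ((T ∧ ¬T) ∨ ((T ∧ F) ∧ (T ∧ T))) ∧ (¬¬T ∨ ¬(T ∨ T))
  step 2: (¬T ∨ ((T ∧ F) ∧ (T ∧ T))) ∧ (¬¬T ∨ ¬(T ∨ T))
  step 3: (F ∨ ((T ∧ F) ∧ (T ∧ T))) ∧ (¬¬T ∨ ¬(T ∨ T))

Answer: after 3 steps: (F ∨ ((T ∧ F) ∧ (T ∧ T))) ∧ (¬¬T ∨ ¬(T ∨ T))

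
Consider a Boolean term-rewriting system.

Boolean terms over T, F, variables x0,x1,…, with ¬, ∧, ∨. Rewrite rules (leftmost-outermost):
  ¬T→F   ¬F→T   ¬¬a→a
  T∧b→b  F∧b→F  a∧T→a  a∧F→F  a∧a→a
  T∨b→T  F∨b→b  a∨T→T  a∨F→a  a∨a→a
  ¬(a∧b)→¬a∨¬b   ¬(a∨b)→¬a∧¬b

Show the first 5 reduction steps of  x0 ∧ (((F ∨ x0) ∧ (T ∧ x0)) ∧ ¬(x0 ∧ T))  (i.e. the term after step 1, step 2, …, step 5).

  start: x0 ∧ (((F ∨ x0) ∧ (T ∧ x0)) ∧ ¬(x0 ∧ T))
  step 1: x0 ∧ ((x0 ∧ (T ∧ x0)) ∧ ¬(x0 ∧ T))
  step 2: x0 ∧ ((x0 ∧ x0) ∧ ¬(x0 ∧ T))
  step 3: x0 ∧ (x0 ∧ ¬(x0 ∧ T))
  step 4: x0 ∧ (x0 ∧ (¬x0 ∨ ¬T))
  step 5: x0 ∧ (x0 ∧ (¬x0 ∨ F))

Answer: after 5 steps: x0 ∧ (x0 ∧ (¬x0 ∨ F))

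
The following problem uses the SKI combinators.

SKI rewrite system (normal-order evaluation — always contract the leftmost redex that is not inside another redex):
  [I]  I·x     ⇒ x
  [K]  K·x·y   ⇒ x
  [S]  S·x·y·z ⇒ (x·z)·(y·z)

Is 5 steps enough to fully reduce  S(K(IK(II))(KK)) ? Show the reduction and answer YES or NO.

  start: S(K(IK(II))(KK))
  [1] S(IK(II))
  [2] S(K(II))
  [3] S(KI)

Answer: YES — reaches normal form S(KI) in 3 ≤ 5 steps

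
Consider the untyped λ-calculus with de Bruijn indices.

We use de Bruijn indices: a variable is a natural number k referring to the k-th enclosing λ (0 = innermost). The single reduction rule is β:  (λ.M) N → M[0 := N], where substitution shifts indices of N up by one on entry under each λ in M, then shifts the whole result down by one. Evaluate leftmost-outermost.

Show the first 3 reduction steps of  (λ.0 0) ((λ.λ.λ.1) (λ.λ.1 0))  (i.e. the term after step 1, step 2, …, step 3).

  start: (λ.0 0) ((λ.λ.λ.1) (λ.λ.1 0))
  →1  (λ.λ.λ.1) (λ.λ.1 0) ((λ.λ.λ.1) (λ.λ.1 0))
  →2  (λ.λ.1) ((λ.λ.λ.1) (λ.λ.1 0))
  →3  λ.(λ.λ.λ.1) (λ.λ.1 0)

Answer: after 3 steps: λ.(λ.λ.λ.1) (λ.λ.1 0)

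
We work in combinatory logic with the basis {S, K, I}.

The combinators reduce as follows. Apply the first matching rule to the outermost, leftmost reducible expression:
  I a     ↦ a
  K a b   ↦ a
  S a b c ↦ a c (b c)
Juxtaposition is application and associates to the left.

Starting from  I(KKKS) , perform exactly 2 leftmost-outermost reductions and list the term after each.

Answer: after 2 steps: KS

Derivation:
  start: I(KKKS)
  step 1: KKKS
  step 2: KS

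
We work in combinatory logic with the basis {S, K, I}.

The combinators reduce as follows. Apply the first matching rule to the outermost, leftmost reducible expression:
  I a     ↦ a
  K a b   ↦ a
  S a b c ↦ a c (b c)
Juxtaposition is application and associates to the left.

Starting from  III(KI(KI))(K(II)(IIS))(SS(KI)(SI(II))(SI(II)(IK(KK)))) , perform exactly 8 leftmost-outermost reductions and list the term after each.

  start: III(KI(KI))(K(II)(IIS))(SS(KI)(SI(II))(SI(II)(IK(KK))))
  step 1: II(KI(KI))(K(II)(IIS))(SS(KI)(SI(II))(SI(II)(IK(KK))))
  step 2: I(KI(KI))(K(II)(IIS))(SS(KI)(SI(II))(SI(II)(IK(KK))))
  step 3: KI(KI)(K(II)(IIS))(SS(KI)(SI(II))(SI(II)(IK(KK))))
  step 4: I(K(II)(IIS))(SS(KI)(SI(II))(SI(II)(IK(KK))))
  step 5: K(II)(IIS)(SS(KI)(SI(II))(SI(II)(IK(KK))))
  step 6: II(SS(KI)(SI(II))(SI(II)(IK(KK))))
  step 7: I(SS(KI)(SI(II))(SI(II)(IK(KK))))
  step 8: SS(KI)(SI(II))(SI(II)(IK(KK)))

Answer: after 8 steps: SS(KI)(SI(II))(SI(II)(IK(KK)))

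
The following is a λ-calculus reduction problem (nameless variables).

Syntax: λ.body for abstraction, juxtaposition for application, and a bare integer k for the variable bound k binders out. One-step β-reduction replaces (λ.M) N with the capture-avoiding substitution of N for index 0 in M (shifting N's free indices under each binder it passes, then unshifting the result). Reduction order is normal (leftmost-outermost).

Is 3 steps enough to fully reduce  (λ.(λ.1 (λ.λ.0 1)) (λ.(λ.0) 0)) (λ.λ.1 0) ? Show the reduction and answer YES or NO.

  start: (λ.(λ.1 (λ.λ.0 1)) (λ.(λ.0) 0)) (λ.λ.1 0)
  →1  (λ.(λ.λ.1 0) (λ.λ.0 1)) (λ.(λ.0) 0)
  →2  (λ.λ.1 0) (λ.λ.0 1)
  →3  λ.(λ.λ.0 1) 0

Answer: NO — after 3 steps the term is λ.(λ.λ.0 1) 0, not yet normal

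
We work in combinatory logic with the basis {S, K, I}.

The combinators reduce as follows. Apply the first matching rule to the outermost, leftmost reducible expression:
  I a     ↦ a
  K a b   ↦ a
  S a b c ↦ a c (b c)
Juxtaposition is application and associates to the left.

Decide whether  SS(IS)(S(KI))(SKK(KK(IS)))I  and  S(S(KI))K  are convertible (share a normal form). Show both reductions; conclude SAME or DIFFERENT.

Term A:
  start: SS(IS)(S(KI))(SKK(KK(IS)))I
  step 1: S(S(KI))(IS(S(KI)))(SKK(KK(IS)))I
  step 2: S(KI)(SKK(KK(IS)))(IS(S(KI))(SKK(KK(IS))))I
  step 3: KI(IS(S(KI))(SKK(KK(IS))))(SKK(KK(IS))(IS(S(KI))(SKK(KK(IS)))))I
  step 4: I(SKK(KK(IS))(IS(S(KI))(SKK(KK(IS)))))I
  step 5: SKK(KK(IS))(IS(S(KI))(SKK(KK(IS))))I
  step 6: K(KK(IS))(K(KK(IS)))(IS(S(KI))(SKK(KK(IS))))I
  step 7: KK(IS)(IS(S(KI))(SKK(KK(IS))))I
  step 8: K(IS(S(KI))(SKK(KK(IS))))I
  step 9: IS(S(KI))(SKK(KK(IS)))
  step 10: S(S(KI))(SKK(KK(IS)))
  step 11: S(S(KI))(K(KK(IS))(K(KK(IS))))
  step 12: S(S(KI))(KK(IS))
  step 13: S(S(KI))K

Term B:
  start: S(S(KI))K

Answer: SAME — A ⇓ S(S(KI))K, B ⇓ S(S(KI))K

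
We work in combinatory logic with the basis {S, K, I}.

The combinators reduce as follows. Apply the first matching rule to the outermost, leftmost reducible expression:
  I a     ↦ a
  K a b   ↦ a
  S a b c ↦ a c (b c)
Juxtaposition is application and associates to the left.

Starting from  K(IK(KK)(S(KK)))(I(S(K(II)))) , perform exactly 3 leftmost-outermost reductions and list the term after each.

  start: K(IK(KK)(S(KK)))(I(S(K(II))))
  →1  IK(KK)(S(KK))
  →2  K(KK)(S(KK))
  →3  KK

Answer: after 3 steps: KK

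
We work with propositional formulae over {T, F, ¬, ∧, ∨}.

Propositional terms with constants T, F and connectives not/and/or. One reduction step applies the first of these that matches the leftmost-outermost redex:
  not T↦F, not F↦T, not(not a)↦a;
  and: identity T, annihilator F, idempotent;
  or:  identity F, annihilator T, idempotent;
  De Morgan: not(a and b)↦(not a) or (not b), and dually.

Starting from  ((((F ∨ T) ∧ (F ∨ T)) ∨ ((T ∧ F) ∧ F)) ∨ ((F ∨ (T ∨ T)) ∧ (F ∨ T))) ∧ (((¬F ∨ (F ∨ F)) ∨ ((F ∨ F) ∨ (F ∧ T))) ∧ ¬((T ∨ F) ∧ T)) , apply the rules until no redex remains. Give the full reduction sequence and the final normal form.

Answer: normal form = F  (in 15 steps)

Working:
  start: ((((F ∨ T) ∧ (F ∨ T)) ∨ ((T ∧ F) ∧ F)) ∨ ((F ∨ (T ∨ T)) ∧ (F ∨ T))) ∧ (((¬F ∨ (F ∨ F)) ∨ ((F ∨ F) ∨ (F ∧ T))) ∧ ¬((T ∨ F) ∧ T))
  →1  (((F ∨ T) ∨ ((T ∧ F) ∧ F)) ∨ ((F ∨ (T ∨ T)) ∧ (F ∨ T))) ∧ (((¬F ∨ (F ∨ F)) ∨ ((F ∨ F) ∨ (F ∧ T))) ∧ ¬((T ∨ F) ∧ T))
  →2  ((T ∨ ((T ∧ F) ∧ F)) ∨ ((F ∨ (T ∨ T)) ∧ (F ∨ T))) ∧ (((¬F ∨ (F ∨ F)) ∨ ((F ∨ F) ∨ (F ∧ T))) ∧ ¬((T ∨ F) ∧ T))
  →3  (T ∨ ((F ∨ (T ∨ T)) ∧ (F ∨ T))) ∧ (((¬F ∨ (F ∨ F)) ∨ ((F ∨ F) ∨ (F ∧ T))) ∧ ¬((T ∨ F) ∧ T))
  →4  T ∧ (((¬F ∨ (F ∨ F)) ∨ ((F ∨ F) ∨ (F ∧ T))) ∧ ¬((T ∨ F) ∧ T))
  →5  ((¬F ∨ (F ∨ F)) ∨ ((F ∨ F) ∨ (F ∧ T))) ∧ ¬((T ∨ F) ∧ T)
  →6  ((T ∨ (F ∨ F)) ∨ ((F ∨ F) ∨ (F ∧ T))) ∧ ¬((T ∨ F) ∧ T)
  →7  (T ∨ ((F ∨ F) ∨ (F ∧ T))) ∧ ¬((T ∨ F) ∧ T)
  →8  T ∧ ¬((T ∨ F) ∧ T)
  →9  ¬((T ∨ F) ∧ T)
  →10  ¬(T ∨ F) ∨ ¬T
  →11  (¬T ∧ ¬F) ∨ ¬T
  →12  (F ∧ ¬F) ∨ ¬T
  →13  F ∨ ¬T
  →14  ¬T
  →15  F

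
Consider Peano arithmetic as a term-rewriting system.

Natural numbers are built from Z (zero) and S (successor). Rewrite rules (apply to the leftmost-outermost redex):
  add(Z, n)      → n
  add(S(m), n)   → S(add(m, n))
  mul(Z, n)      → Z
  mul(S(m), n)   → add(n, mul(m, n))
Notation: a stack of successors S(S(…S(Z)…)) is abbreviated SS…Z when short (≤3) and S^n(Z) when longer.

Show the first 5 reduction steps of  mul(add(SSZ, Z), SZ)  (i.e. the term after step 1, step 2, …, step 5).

  start: mul(add(SSZ, Z), SZ)
  →1  mul(S(add(SZ, Z)), SZ)
  →2  add(SZ, mul(add(SZ, Z), SZ))
  →3  S(add(Z, mul(add(SZ, Z), SZ)))
  →4  S(mul(add(SZ, Z), SZ))
  →5  S(mul(S(add(Z, Z)), SZ))

Answer: after 5 steps: S(mul(S(add(Z, Z)), SZ))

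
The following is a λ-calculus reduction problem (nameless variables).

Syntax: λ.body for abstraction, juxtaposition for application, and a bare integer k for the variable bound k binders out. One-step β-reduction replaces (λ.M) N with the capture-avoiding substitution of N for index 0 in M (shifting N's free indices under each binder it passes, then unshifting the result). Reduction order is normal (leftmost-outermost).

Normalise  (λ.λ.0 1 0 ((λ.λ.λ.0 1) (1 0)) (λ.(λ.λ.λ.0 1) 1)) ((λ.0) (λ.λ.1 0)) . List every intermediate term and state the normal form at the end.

  start: (λ.λ.0 1 0 ((λ.λ.λ.0 1) (1 0)) (λ.(λ.λ.λ.0 1) 1)) ((λ.0) (λ.λ.1 0))
  [1] λ.0 ((λ.0) (λ.λ.1 0)) 0 ((λ.λ.λ.0 1) ((λ.0) (λ.λ.1 0) 0)) (λ.(λ.λ.λ.0 1) 1)
  [2] λ.0 (λ.λ.1 0) 0 ((λ.λ.λ.0 1) ((λ.0) (λ.λ.1 0) 0)) (λ.(λ.λ.λ.0 1) 1)
  [3] λ.0 (λ.λ.1 0) 0 (λ.λ.0 1) (λ.(λ.λ.λ.0 1) 1)
  [4] λ.0 (λ.λ.1 0) 0 (λ.λ.0 1) (λ.λ.λ.0 1)

Answer: normal form = λ.0 (λ.λ.1 0) 0 (λ.λ.0 1) (λ.λ.λ.0 1)  (in 4 steps)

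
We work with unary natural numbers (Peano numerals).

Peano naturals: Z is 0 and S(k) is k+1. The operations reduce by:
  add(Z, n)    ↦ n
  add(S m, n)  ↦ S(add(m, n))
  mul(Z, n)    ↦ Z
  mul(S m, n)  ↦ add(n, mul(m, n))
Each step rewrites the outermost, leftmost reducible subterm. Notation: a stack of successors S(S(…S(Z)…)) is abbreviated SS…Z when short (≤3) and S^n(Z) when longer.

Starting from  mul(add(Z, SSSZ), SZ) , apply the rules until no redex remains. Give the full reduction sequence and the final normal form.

Answer: normal form = SSSZ  (in 11 steps)

Derivation:
  start: mul(add(Z, SSSZ), SZ)
  →1  mul(SSSZ, SZ)
  →2  add(SZ, mul(SSZ, SZ))
  →3  S(add(Z, mul(SSZ, SZ)))
  →4  S(mul(SSZ, SZ))
  →5  S(add(SZ, mul(SZ, SZ)))
  →6  S(S(add(Z, mul(SZ, SZ))))
  →7  S(S(mul(SZ, SZ)))
  →8  S(S(add(SZ, mul(Z, SZ))))
  →9  S(S(S(add(Z, mul(Z, SZ)))))
  →10  S(S(S(mul(Z, SZ))))
  →11  SSSZ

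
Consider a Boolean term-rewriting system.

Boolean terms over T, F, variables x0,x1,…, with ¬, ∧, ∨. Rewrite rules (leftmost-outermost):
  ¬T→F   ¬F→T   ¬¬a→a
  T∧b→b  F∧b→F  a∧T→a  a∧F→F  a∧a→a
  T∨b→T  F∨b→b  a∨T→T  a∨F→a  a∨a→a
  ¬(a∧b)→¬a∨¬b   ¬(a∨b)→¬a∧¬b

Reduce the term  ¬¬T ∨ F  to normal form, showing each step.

  start: ¬¬T ∨ F
  →1  ¬¬T
  →2  T

Answer: normal form = T  (in 2 steps)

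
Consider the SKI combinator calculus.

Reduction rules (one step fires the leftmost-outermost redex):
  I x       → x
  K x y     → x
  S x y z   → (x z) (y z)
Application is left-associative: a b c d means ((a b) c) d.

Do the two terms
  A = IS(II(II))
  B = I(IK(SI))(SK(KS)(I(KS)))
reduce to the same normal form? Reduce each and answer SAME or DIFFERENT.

Answer: SAME — A ⇓ SI, B ⇓ SI

Working:
Term A:
  start: IS(II(II))
  step 1: S(II(II))
  step 2: S(I(II))
  step 3: S(II)
  step 4: SI

Term B:
  start: I(IK(SI))(SK(KS)(I(KS)))
  step 1: IK(SI)(SK(KS)(I(KS)))
  step 2: K(SI)(SK(KS)(I(KS)))
  step 3: SI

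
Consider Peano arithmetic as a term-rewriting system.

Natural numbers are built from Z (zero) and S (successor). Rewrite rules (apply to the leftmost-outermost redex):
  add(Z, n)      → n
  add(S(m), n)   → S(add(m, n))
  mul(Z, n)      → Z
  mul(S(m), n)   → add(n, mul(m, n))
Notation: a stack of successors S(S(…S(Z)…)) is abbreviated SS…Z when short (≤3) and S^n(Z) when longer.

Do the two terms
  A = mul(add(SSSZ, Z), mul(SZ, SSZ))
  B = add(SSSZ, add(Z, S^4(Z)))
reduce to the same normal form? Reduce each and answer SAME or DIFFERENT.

Answer: DIFFERENT — A ⇓ S^6(Z), B ⇓ S^7(Z)

Reduction:
Term A:
  start: mul(add(SSSZ, Z), mul(SZ, SSZ))
  [1] mul(S(add(SSZ, Z)), mul(SZ, SSZ))
  [2] add(mul(SZ, SSZ), mul(add(SSZ, Z), mul(SZ, SSZ)))
  [3] add(add(SSZ, mul(Z, SSZ)), mul(add(SSZ, Z), mul(SZ, SSZ)))
  [4] add(S(add(SZ, mul(Z, SSZ))), mul(add(SSZ, Z), mul(SZ, SSZ)))
  [5] S(add(add(SZ, mul(Z, SSZ)), mul(add(SSZ, Z), mul(SZ, SSZ))))
  [6] S(add(S(add(Z, mul(Z, SSZ))), mul(add(SSZ, Z), mul(SZ, SSZ))))
  [7] S(S(add(add(Z, mul(Z, SSZ)), mul(add(SSZ, Z), mul(SZ, SSZ)))))
  [8] S(S(add(mul(Z, SSZ), mul(add(SSZ, Z), mul(SZ, SSZ)))))
  [9] S(S(add(Z, mul(add(SSZ, Z), mul(SZ, SSZ)))))
  [10] S(S(mul(add(SSZ, Z), mul(SZ, SSZ))))
  [11] S(S(mul(S(add(SZ, Z)), mul(SZ, SSZ))))
  [12] S(S(add(mul(SZ, SSZ), mul(add(SZ, Z), mul(SZ, SSZ)))))
  [13] S(S(add(add(SSZ, mul(Z, SSZ)), mul(add(SZ, Z), mul(SZ, SSZ)))))
  [14] S(S(add(S(add(SZ, mul(Z, SSZ))), mul(add(SZ, Z), mul(SZ, SSZ)))))
  [15] S(S(S(add(add(SZ, mul(Z, SSZ)), mul(add(SZ, Z), mul(SZ, SSZ))))))
  [16] S(S(S(add(S(add(Z, mul(Z, SSZ))), mul(add(SZ, Z), mul(SZ, SSZ))))))
  [17] S(S(S(S(add(add(Z, mul(Z, SSZ)), mul(add(SZ, Z), mul(SZ, SSZ)))))))
  [18] S(S(S(S(add(mul(Z, SSZ), mul(add(SZ, Z), mul(SZ, SSZ)))))))
  [19] S(S(S(S(add(Z, mul(add(SZ, Z), mul(SZ, SSZ)))))))
  [20] S(S(S(S(mul(add(SZ, Z), mul(SZ, SSZ))))))
  [21] S(S(S(S(mul(S(add(Z, Z)), mul(SZ, SSZ))))))
  [22] S(S(S(S(add(mul(SZ, SSZ), mul(add(Z, Z), mul(SZ, SSZ)))))))
  [23] S(S(S(S(add(add(SSZ, mul(Z, SSZ)), mul(add(Z, Z), mul(SZ, SSZ)))))))
  [24] S(S(S(S(add(S(add(SZ, mul(Z, SSZ))), mul(add(Z, Z), mul(SZ, SSZ)))))))
  [25] S(S(S(S(S(add(add(SZ, mul(Z, SSZ)), mul(add(Z, Z), mul(SZ, SSZ))))))))
  [26] S(S(S(S(S(add(S(add(Z, mul(Z, SSZ))), mul(add(Z, Z), mul(SZ, SSZ))))))))
  [27] S(S(S(S(S(S(add(add(Z, mul(Z, SSZ)), mul(add(Z, Z), mul(SZ, SSZ)))))))))
  [28] S(S(S(S(S(S(add(mul(Z, SSZ), mul(add(Z, Z), mul(SZ, SSZ)))))))))
  [29] S(S(S(S(S(S(add(Z, mul(add(Z, Z), mul(SZ, SSZ)))))))))
  [30] S(S(S(S(S(S(mul(add(Z, Z), mul(SZ, SSZ))))))))
  [31] S(S(S(S(S(S(mul(Z, mul(SZ, SSZ))))))))
  [32] S^6(Z)

Term B:
  start: add(SSSZ, add(Z, S^4(Z)))
  [1] S(add(SSZ, add(Z, S^4(Z))))
  [2] S(S(add(SZ, add(Z, S^4(Z)))))
  [3] S(S(S(add(Z, add(Z, S^4(Z))))))
  [4] S(S(S(add(Z, S^4(Z)))))
  [5] S^7(Z)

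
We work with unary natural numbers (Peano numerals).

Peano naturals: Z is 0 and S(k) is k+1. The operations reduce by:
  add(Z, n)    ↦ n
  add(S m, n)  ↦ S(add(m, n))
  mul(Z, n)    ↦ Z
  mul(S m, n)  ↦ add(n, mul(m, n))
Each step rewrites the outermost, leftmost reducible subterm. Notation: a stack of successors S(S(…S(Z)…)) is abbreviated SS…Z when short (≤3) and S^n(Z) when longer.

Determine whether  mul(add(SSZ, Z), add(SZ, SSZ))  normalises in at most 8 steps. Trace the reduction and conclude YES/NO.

  start: mul(add(SSZ, Z), add(SZ, SSZ))
  →1  mul(S(add(SZ, Z)), add(SZ, SSZ))
  →2  add(add(SZ, SSZ), mul(add(SZ, Z), add(SZ, SSZ)))
  →3  add(S(add(Z, SSZ)), mul(add(SZ, Z), add(SZ, SSZ)))
  →4  S(add(add(Z, SSZ), mul(add(SZ, Z), add(SZ, SSZ))))
  →5  S(add(SSZ, mul(add(SZ, Z), add(SZ, SSZ))))
  →6  S(S(add(SZ, mul(add(SZ, Z), add(SZ, SSZ)))))
  →7  S(S(S(add(Z, mul(add(SZ, Z), add(SZ, SSZ))))))
  →8  S(S(S(mul(add(SZ, Z), add(SZ, SSZ)))))

Answer: NO — after 8 steps the term is S(S(S(mul(add(SZ, Z), add(SZ, SSZ))))), not yet normal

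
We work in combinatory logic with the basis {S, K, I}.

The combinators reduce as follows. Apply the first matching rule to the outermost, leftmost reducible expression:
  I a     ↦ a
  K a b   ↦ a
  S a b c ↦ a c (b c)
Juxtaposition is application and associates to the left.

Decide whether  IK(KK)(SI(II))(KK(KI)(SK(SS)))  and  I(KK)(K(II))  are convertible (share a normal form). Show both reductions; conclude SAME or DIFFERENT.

Term A:
  start: IK(KK)(SI(II))(KK(KI)(SK(SS)))
  step 1: K(KK)(SI(II))(KK(KI)(SK(SS)))
  step 2: KK(KK(KI)(SK(SS)))
  step 3: K

Term B:
  start: I(KK)(K(II))
  step 1: KK(K(II))
  step 2: K

Answer: SAME — A ⇓ K, B ⇓ K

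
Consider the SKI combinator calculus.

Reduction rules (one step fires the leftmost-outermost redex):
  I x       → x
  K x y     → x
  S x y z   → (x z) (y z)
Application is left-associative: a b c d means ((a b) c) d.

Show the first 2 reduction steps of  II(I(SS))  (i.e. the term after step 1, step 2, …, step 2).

  start: II(I(SS))
  step 1: I(I(SS))
  step 2: I(SS)

Answer: after 2 steps: I(SS)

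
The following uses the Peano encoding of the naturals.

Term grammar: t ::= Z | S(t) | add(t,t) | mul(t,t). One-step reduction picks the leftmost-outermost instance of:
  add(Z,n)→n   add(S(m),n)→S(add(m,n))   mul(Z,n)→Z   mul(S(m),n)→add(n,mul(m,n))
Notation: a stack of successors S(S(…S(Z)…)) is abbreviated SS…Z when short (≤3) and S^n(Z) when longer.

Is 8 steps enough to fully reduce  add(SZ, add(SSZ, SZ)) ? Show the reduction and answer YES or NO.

  start: add(SZ, add(SSZ, SZ))
  →1  S(add(Z, add(SSZ, SZ)))
  →2  S(add(SSZ, SZ))
  →3  S(S(add(SZ, SZ)))
  →4  S(S(S(add(Z, SZ))))
  →5  S^4(Z)

Answer: YES — reaches normal form S^4(Z) in 5 ≤ 8 steps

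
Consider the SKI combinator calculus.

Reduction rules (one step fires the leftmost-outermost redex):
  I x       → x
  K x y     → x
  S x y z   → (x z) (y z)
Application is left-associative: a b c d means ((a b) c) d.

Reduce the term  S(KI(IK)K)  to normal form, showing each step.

Answer: normal form = SK  (in 2 steps)

Working:
  start: S(KI(IK)K)
  →1  S(IK)
  →2  SK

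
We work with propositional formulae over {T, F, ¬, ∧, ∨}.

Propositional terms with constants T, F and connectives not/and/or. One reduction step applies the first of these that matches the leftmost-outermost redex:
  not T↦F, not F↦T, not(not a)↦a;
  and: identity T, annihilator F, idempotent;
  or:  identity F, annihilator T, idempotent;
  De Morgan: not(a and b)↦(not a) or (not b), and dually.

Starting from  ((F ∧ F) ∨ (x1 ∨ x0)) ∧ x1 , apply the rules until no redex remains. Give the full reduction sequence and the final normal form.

  start: ((F ∧ F) ∨ (x1 ∨ x0)) ∧ x1
  →1  (F ∨ (x1 ∨ x0)) ∧ x1
  →2  (x1 ∨ x0) ∧ x1

Answer: normal form = (x1 ∨ x0) ∧ x1  (in 2 steps)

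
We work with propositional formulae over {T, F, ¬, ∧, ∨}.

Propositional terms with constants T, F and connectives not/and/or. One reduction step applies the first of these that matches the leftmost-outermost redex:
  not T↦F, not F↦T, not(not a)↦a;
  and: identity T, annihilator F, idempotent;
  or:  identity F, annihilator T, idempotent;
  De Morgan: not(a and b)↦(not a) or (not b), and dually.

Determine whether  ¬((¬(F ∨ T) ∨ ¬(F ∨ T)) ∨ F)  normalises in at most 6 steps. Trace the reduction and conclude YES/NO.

Answer: NO — after 6 steps the term is ¬F, not yet normal

Reduction:
  start: ¬((¬(F ∨ T) ∨ ¬(F ∨ T)) ∨ F)
  [1] ¬(¬(F ∨ T) ∨ ¬(F ∨ T)) ∧ ¬F
  [2] (¬¬(F ∨ T) ∧ ¬¬(F ∨ T)) ∧ ¬F
  [3] ¬¬(F ∨ T) ∧ ¬F
  [4] (F ∨ T) ∧ ¬F
  [5] T ∧ ¬F
  [6] ¬F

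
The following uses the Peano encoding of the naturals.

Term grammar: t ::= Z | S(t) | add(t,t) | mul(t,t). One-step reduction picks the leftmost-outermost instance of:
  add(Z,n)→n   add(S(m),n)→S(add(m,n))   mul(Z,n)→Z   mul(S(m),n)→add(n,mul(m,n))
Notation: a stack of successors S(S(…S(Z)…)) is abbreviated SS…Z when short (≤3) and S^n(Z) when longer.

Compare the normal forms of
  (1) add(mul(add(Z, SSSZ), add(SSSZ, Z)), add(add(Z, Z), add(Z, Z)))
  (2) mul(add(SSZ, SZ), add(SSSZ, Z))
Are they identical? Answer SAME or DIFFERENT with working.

Answer: SAME — A ⇓ S^9(Z), B ⇓ S^9(Z)

Reduction:
Term A:
  start: add(mul(add(Z, SSSZ), add(SSSZ, Z)), add(add(Z, Z), add(Z, Z)))
  [1] add(mul(SSSZ, add(SSSZ, Z)), add(add(Z, Z), add(Z, Z)))
  [2] add(add(add(SSSZ, Z), mul(SSZ, add(SSSZ, Z))), add(add(Z, Z), add(Z, Z)))
  [3] add(add(S(add(SSZ, Z)), mul(SSZ, add(SSSZ, Z))), add(add(Z, Z), add(Z, Z)))
  [4] add(S(add(add(SSZ, Z), mul(SSZ, add(SSSZ, Z)))), add(add(Z, Z), add(Z, Z)))
  [5] S(add(add(add(SSZ, Z), mul(SSZ, add(SSSZ, Z))), add(add(Z, Z), add(Z, Z))))
  [6] S(add(add(S(add(SZ, Z)), mul(SSZ, add(SSSZ, Z))), add(add(Z, Z), add(Z, Z))))
  [7] S(add(S(add(add(SZ, Z), mul(SSZ, add(SSSZ, Z)))), add(add(Z, Z), add(Z, Z))))
  [8] S(S(add(add(add(SZ, Z), mul(SSZ, add(SSSZ, Z))), add(add(Z, Z), add(Z, Z)))))
  [9] S(S(add(add(S(add(Z, Z)), mul(SSZ, add(SSSZ, Z))), add(add(Z, Z), add(Z, Z)))))
  [10] S(S(add(S(add(add(Z, Z), mul(SSZ, add(SSSZ, Z)))), add(add(Z, Z), add(Z, Z)))))
  [11] S(S(S(add(add(add(Z, Z), mul(SSZ, add(SSSZ, Z))), add(add(Z, Z), add(Z, Z))))))
  [12] S(S(S(add(add(Z, mul(SSZ, add(SSSZ, Z))), add(add(Z, Z), add(Z, Z))))))
  [13] S(S(S(add(mul(SSZ, add(SSSZ, Z)), add(add(Z, Z), add(Z, Z))))))
  [14] S(S(S(add(add(add(SSSZ, Z), mul(SZ, add(SSSZ, Z))), add(add(Z, Z), add(Z, Z))))))
  [15] S(S(S(add(add(S(add(SSZ, Z)), mul(SZ, add(SSSZ, Z))), add(add(Z, Z), add(Z, Z))))))
  [16] S(S(S(add(S(add(add(SSZ, Z), mul(SZ, add(SSSZ, Z)))), add(add(Z, Z), add(Z, Z))))))
  [17] S(S(S(S(add(add(add(SSZ, Z), mul(SZ, add(SSSZ, Z))), add(add(Z, Z), add(Z, Z)))))))
  [18] S(S(S(S(add(add(S(add(SZ, Z)), mul(SZ, add(SSSZ, Z))), add(add(Z, Z), add(Z, Z)))))))
  [19] S(S(S(S(add(S(add(add(SZ, Z), mul(SZ, add(SSSZ, Z)))), add(add(Z, Z), add(Z, Z)))))))
  [20] S(S(S(S(S(add(add(add(SZ, Z), mul(SZ, add(SSSZ, Z))), add(add(Z, Z), add(Z, Z))))))))
  [21] S(S(S(S(S(add(add(S(add(Z, Z)), mul(SZ, add(SSSZ, Z))), add(add(Z, Z), add(Z, Z))))))))
  [22] S(S(S(S(S(add(S(add(add(Z, Z), mul(SZ, add(SSSZ, Z)))), add(add(Z, Z), add(Z, Z))))))))
  [23] S(S(S(S(S(S(add(add(add(Z, Z), mul(SZ, add(SSSZ, Z))), add(add(Z, Z), add(Z, Z)))))))))
  [24] S(S(S(S(S(S(add(add(Z, mul(SZ, add(SSSZ, Z))), add(add(Z, Z), add(Z, Z)))))))))
  [25] S(S(S(S(S(S(add(mul(SZ, add(SSSZ, Z)), add(add(Z, Z), add(Z, Z)))))))))
  [26] S(S(S(S(S(S(add(add(add(SSSZ, Z), mul(Z, add(SSSZ, Z))), add(add(Z, Z), add(Z, Z)))))))))
  [27] S(S(S(S(S(S(add(add(S(add(SSZ, Z)), mul(Z, add(SSSZ, Z))), add(add(Z, Z), add(Z, Z)))))))))
  [28] S(S(S(S(S(S(add(S(add(add(SSZ, Z), mul(Z, add(SSSZ, Z)))), add(add(Z, Z), add(Z, Z)))))))))
  [29] S(S(S(S(S(S(S(add(add(add(SSZ, Z), mul(Z, add(SSSZ, Z))), add(add(Z, Z), add(Z, Z))))))))))
  [30] S(S(S(S(S(S(S(add(add(S(add(SZ, Z)), mul(Z, add(SSSZ, Z))), add(add(Z, Z), add(Z, Z))))))))))
  [31] S(S(S(S(S(S(S(add(S(add(add(SZ, Z), mul(Z, add(SSSZ, Z)))), add(add(Z, Z), add(Z, Z))))))))))
  [32] S(S(S(S(S(S(S(S(add(add(add(SZ, Z), mul(Z, add(SSSZ, Z))), add(add(Z, Z), add(Z, Z)))))))))))
  [33] S(S(S(S(S(S(S(S(add(add(S(add(Z, Z)), mul(Z, add(SSSZ, Z))), add(add(Z, Z), add(Z, Z)))))))))))
  [34] S(S(S(S(S(S(S(S(add(S(add(add(Z, Z), mul(Z, add(SSSZ, Z)))), add(add(Z, Z), add(Z, Z)))))))))))
  [35] S(S(S(S(S(S(S(S(S(add(add(add(Z, Z), mul(Z, add(SSSZ, Z))), add(add(Z, Z), add(Z, Z))))))))))))
  [36] S(S(S(S(S(S(S(S(S(add(add(Z, mul(Z, add(SSSZ, Z))), add(add(Z, Z), add(Z, Z))))))))))))
  [37] S(S(S(S(S(S(S(S(S(add(mul(Z, add(SSSZ, Z)), add(add(Z, Z), add(Z, Z))))))))))))
  [38] S(S(S(S(S(S(S(S(S(add(Z, add(add(Z, Z), add(Z, Z))))))))))))
  [39] S(S(S(S(S(S(S(S(S(add(add(Z, Z), add(Z, Z)))))))))))
  [40] S(S(S(S(S(S(S(S(S(add(Z, add(Z, Z)))))))))))
  [41] S(S(S(S(S(S(S(S(S(add(Z, Z))))))))))
  [42] S^9(Z)

Term B:
  start: mul(add(SSZ, SZ), add(SSSZ, Z))
  [1] mul(S(add(SZ, SZ)), add(SSSZ, Z))
  [2] add(add(SSSZ, Z), mul(add(SZ, SZ), add(SSSZ, Z)))
  [3] add(S(add(SSZ, Z)), mul(add(SZ, SZ), add(SSSZ, Z)))
  [4] S(add(add(SSZ, Z), mul(add(SZ, SZ), add(SSSZ, Z))))
  [5] S(add(S(add(SZ, Z)), mul(add(SZ, SZ), add(SSSZ, Z))))
  [6] S(S(add(add(SZ, Z), mul(add(SZ, SZ), add(SSSZ, Z)))))
  [7] S(S(add(S(add(Z, Z)), mul(add(SZ, SZ), add(SSSZ, Z)))))
  [8] S(S(S(add(add(Z, Z), mul(add(SZ, SZ), add(SSSZ, Z))))))
  [9] S(S(S(add(Z, mul(add(SZ, SZ), add(SSSZ, Z))))))
  [10] S(S(S(mul(add(SZ, SZ), add(SSSZ, Z)))))
  [11] S(S(S(mul(S(add(Z, SZ)), add(SSSZ, Z)))))
  [12] S(S(S(add(add(SSSZ, Z), mul(add(Z, SZ), add(SSSZ, Z))))))
  [13] S(S(S(add(S(add(SSZ, Z)), mul(add(Z, SZ), add(SSSZ, Z))))))
  [14] S(S(S(S(add(add(SSZ, Z), mul(add(Z, SZ), add(SSSZ, Z)))))))
  [15] S(S(S(S(add(S(add(SZ, Z)), mul(add(Z, SZ), add(SSSZ, Z)))))))
  [16] S(S(S(S(S(add(add(SZ, Z), mul(add(Z, SZ), add(SSSZ, Z))))))))
  [17] S(S(S(S(S(add(S(add(Z, Z)), mul(add(Z, SZ), add(SSSZ, Z))))))))
  [18] S(S(S(S(S(S(add(add(Z, Z), mul(add(Z, SZ), add(SSSZ, Z)))))))))
  [19] S(S(S(S(S(S(add(Z, mul(add(Z, SZ), add(SSSZ, Z)))))))))
  [20] S(S(S(S(S(S(mul(add(Z, SZ), add(SSSZ, Z))))))))
  [21] S(S(S(S(S(S(mul(SZ, add(SSSZ, Z))))))))
  [22] S(S(S(S(S(S(add(add(SSSZ, Z), mul(Z, add(SSSZ, Z)))))))))
  [23] S(S(S(S(S(S(add(S(add(SSZ, Z)), mul(Z, add(SSSZ, Z)))))))))
  [24] S(S(S(S(S(S(S(add(add(SSZ, Z), mul(Z, add(SSSZ, Z))))))))))
  [25] S(S(S(S(S(S(S(add(S(add(SZ, Z)), mul(Z, add(SSSZ, Z))))))))))
  [26] S(S(S(S(S(S(S(S(add(add(SZ, Z), mul(Z, add(SSSZ, Z)))))))))))
  [27] S(S(S(S(S(S(S(S(add(S(add(Z, Z)), mul(Z, add(SSSZ, Z)))))))))))
  [28] S(S(S(S(S(S(S(S(S(add(add(Z, Z), mul(Z, add(SSSZ, Z))))))))))))
  [29] S(S(S(S(S(S(S(S(S(add(Z, mul(Z, add(SSSZ, Z))))))))))))
  [30] S(S(S(S(S(S(S(S(S(mul(Z, add(SSSZ, Z)))))))))))
  [31] S^9(Z)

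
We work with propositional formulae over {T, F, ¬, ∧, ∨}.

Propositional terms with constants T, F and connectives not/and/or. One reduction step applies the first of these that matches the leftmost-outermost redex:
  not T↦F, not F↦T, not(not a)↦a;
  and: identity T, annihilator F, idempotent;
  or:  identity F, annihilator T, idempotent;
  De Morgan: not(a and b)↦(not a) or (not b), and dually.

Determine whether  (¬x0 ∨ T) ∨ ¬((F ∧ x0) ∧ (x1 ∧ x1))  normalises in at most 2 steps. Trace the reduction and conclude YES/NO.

Answer: YES — reaches normal form T in 2 ≤ 2 steps

Reduction:
  start: (¬x0 ∨ T) ∨ ¬((F ∧ x0) ∧ (x1 ∧ x1))
  →1  T ∨ ¬((F ∧ x0) ∧ (x1 ∧ x1))
  →2  T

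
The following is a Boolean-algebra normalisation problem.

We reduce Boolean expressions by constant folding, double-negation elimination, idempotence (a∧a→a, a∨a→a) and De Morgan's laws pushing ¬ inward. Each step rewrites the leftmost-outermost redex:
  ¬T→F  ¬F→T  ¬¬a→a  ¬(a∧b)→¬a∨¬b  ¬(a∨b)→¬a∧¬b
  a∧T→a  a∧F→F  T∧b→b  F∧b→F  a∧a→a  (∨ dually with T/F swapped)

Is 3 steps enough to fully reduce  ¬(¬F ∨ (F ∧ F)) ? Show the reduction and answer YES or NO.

  start: ¬(¬F ∨ (F ∧ F))
  →1  ¬¬F ∧ ¬(F ∧ F)
  →2  F ∧ ¬(F ∧ F)
  →3  F

Answer: YES — reaches normal form F in 3 ≤ 3 steps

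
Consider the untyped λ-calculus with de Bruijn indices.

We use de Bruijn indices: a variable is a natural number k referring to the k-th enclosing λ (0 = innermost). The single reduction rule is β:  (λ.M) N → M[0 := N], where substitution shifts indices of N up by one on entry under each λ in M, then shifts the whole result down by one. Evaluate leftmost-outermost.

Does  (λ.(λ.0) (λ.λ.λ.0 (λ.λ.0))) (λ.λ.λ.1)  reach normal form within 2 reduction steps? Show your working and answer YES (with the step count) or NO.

Answer: YES — reaches normal form λ.λ.λ.0 (λ.λ.0) in 2 ≤ 2 steps

Reduction:
  start: (λ.(λ.0) (λ.λ.λ.0 (λ.λ.0))) (λ.λ.λ.1)
  →1  (λ.0) (λ.λ.λ.0 (λ.λ.0))
  →2  λ.λ.λ.0 (λ.λ.0)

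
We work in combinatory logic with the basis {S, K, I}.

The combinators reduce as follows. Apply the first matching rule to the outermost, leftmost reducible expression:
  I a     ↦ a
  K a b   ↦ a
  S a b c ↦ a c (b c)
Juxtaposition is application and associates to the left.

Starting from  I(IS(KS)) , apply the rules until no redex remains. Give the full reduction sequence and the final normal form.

Answer: normal form = S(KS)  (in 2 steps)

Working:
  start: I(IS(KS))
  →1  IS(KS)
  →2  S(KS)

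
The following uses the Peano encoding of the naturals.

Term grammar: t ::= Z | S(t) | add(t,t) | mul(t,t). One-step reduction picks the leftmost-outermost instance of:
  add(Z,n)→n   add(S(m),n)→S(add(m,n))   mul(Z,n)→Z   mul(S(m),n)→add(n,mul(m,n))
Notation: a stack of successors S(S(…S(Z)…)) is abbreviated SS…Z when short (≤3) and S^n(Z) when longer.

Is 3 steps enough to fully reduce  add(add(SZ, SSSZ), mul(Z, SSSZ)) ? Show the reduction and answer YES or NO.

Answer: NO — after 3 steps the term is S(add(SSSZ, mul(Z, SSSZ))), not yet normal

Derivation:
  start: add(add(SZ, SSSZ), mul(Z, SSSZ))
  →1  add(S(add(Z, SSSZ)), mul(Z, SSSZ))
  →2  S(add(add(Z, SSSZ), mul(Z, SSSZ)))
  →3  S(add(SSSZ, mul(Z, SSSZ)))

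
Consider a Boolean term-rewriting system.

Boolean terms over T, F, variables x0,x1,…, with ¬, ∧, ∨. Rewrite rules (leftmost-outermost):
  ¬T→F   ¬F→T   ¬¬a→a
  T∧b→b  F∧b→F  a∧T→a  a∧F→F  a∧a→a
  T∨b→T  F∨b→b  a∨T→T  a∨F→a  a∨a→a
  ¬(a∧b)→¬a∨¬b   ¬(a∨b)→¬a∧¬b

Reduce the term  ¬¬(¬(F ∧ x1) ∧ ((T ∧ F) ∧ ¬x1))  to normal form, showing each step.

  start: ¬¬(¬(F ∧ x1) ∧ ((T ∧ F) ∧ ¬x1))
  →1  ¬(F ∧ x1) ∧ ((T ∧ F) ∧ ¬x1)
  →2  (¬F ∨ ¬x1) ∧ ((T ∧ F) ∧ ¬x1)
  →3  (T ∨ ¬x1) ∧ ((T ∧ F) ∧ ¬x1)
  →4  T ∧ ((T ∧ F) ∧ ¬x1)
  →5  (T ∧ F) ∧ ¬x1
  →6  F ∧ ¬x1
  →7  F

Answer: normal form = F  (in 7 steps)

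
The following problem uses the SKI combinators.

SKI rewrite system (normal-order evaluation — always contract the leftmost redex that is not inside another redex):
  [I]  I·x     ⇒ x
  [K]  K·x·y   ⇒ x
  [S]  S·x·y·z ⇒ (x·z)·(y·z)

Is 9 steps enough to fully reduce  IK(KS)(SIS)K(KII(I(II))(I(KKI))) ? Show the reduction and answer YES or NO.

  start: IK(KS)(SIS)K(KII(I(II))(I(KKI)))
  step 1: K(KS)(SIS)K(KII(I(II))(I(KKI)))
  step 2: KSK(KII(I(II))(I(KKI)))
  step 3: S(KII(I(II))(I(KKI)))
  step 4: S(I(I(II))(I(KKI)))
  step 5: S(I(II)(I(KKI)))
  step 6: S(II(I(KKI)))
  step 7: S(I(I(KKI)))
  step 8: S(I(KKI))
  step 9: S(KKI)

Answer: NO — after 9 steps the term is S(KKI), not yet normal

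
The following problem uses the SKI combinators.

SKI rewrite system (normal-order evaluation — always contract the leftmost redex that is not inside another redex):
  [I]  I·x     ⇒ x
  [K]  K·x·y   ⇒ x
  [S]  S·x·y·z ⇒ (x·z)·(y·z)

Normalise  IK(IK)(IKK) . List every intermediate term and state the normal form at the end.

  start: IK(IK)(IKK)
  step 1: K(IK)(IKK)
  step 2: IK
  step 3: K

Answer: normal form = K  (in 3 steps)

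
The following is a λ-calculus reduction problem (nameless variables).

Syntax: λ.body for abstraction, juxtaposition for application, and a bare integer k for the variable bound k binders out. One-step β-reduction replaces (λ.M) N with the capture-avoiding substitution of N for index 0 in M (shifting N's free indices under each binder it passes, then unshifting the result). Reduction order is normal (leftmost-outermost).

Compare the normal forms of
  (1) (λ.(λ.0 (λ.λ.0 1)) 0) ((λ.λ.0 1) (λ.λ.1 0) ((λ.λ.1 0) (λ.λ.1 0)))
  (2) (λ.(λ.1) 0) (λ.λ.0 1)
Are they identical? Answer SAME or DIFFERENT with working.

Term A:
  start: (λ.(λ.0 (λ.λ.0 1)) 0) ((λ.λ.0 1) (λ.λ.1 0) ((λ.λ.1 0) (λ.λ.1 0)))
  step 1: (λ.0 (λ.λ.0 1)) ((λ.λ.0 1) (λ.λ.1 0) ((λ.λ.1 0) (λ.λ.1 0)))
  step 2: (λ.λ.0 1) (λ.λ.1 0) ((λ.λ.1 0) (λ.λ.1 0)) (λ.λ.0 1)
  step 3: (λ.0 (λ.λ.1 0)) ((λ.λ.1 0) (λ.λ.1 0)) (λ.λ.0 1)
  step 4: (λ.λ.1 0) (λ.λ.1 0) (λ.λ.1 0) (λ.λ.0 1)
  step 5: (λ.(λ.λ.1 0) 0) (λ.λ.1 0) (λ.λ.0 1)
  step 6: (λ.λ.1 0) (λ.λ.1 0) (λ.λ.0 1)
  step 7: (λ.(λ.λ.1 0) 0) (λ.λ.0 1)
  step 8: (λ.λ.1 0) (λ.λ.0 1)
  step 9: λ.(λ.λ.0 1) 0
  step 10: λ.λ.0 1

Term B:
  start: (λ.(λ.1) 0) (λ.λ.0 1)
  step 1: (λ.λ.λ.0 1) (λ.λ.0 1)
  step 2: λ.λ.0 1

Answer: SAME — A ⇓ λ.λ.0 1, B ⇓ λ.λ.0 1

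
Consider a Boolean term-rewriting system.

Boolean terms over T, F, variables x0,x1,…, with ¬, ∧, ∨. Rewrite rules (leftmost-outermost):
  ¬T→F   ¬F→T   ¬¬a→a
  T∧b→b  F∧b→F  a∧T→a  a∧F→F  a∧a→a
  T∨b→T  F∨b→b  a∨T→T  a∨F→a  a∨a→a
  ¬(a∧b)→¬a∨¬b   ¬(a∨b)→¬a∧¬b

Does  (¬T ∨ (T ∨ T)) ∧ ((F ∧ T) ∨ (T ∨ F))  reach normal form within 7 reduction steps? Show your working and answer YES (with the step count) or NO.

  start: (¬T ∨ (T ∨ T)) ∧ ((F ∧ T) ∨ (T ∨ F))
  →1  (F ∨ (T ∨ T)) ∧ ((F ∧ T) ∨ (T ∨ F))
  →2  (T ∨ T) ∧ ((F ∧ T) ∨ (T ∨ F))
  →3  T ∧ ((F ∧ T) ∨ (T ∨ F))
  →4  (F ∧ T) ∨ (T ∨ F)
  →5  F ∨ (T ∨ F)
  →6  T ∨ F
  →7  T

Answer: YES — reaches normal form T in 7 ≤ 7 steps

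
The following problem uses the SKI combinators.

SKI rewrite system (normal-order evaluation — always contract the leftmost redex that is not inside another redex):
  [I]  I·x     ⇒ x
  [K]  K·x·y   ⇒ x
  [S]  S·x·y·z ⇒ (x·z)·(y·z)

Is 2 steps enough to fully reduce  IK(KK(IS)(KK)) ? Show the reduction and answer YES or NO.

Answer: YES — reaches normal form K(K(KK)) in 2 ≤ 2 steps

Derivation:
  start: IK(KK(IS)(KK))
  →1  K(KK(IS)(KK))
  →2  K(K(KK))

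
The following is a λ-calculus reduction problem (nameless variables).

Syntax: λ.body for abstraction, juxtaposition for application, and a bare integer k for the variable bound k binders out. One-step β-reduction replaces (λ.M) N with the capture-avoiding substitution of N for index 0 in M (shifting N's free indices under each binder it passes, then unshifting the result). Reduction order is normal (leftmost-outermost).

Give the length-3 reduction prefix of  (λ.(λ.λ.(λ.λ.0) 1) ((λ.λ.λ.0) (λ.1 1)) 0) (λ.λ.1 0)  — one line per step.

  start: (λ.(λ.λ.(λ.λ.0) 1) ((λ.λ.λ.0) (λ.1 1)) 0) (λ.λ.1 0)
  step 1: (λ.λ.(λ.λ.0) 1) ((λ.λ.λ.0) (λ.(λ.λ.1 0) (λ.λ.1 0))) (λ.λ.1 0)
  step 2: (λ.(λ.λ.0) ((λ.λ.λ.0) (λ.(λ.λ.1 0) (λ.λ.1 0)))) (λ.λ.1 0)
  step 3: (λ.λ.0) ((λ.λ.λ.0) (λ.(λ.λ.1 0) (λ.λ.1 0)))

Answer: after 3 steps: (λ.λ.0) ((λ.λ.λ.0) (λ.(λ.λ.1 0) (λ.λ.1 0)))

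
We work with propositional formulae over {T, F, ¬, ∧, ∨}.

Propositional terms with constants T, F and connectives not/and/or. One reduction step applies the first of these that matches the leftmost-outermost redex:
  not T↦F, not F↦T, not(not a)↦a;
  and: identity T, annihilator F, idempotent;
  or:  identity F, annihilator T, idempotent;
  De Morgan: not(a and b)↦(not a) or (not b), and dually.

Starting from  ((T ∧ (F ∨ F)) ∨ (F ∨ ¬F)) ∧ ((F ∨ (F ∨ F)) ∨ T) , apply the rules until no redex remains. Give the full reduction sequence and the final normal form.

Answer: normal form = T  (in 7 steps)

Derivation:
  start: ((T ∧ (F ∨ F)) ∨ (F ∨ ¬F)) ∧ ((F ∨ (F ∨ F)) ∨ T)
  [1] ((F ∨ F) ∨ (F ∨ ¬F)) ∧ ((F ∨ (F ∨ F)) ∨ T)
  [2] (F ∨ (F ∨ ¬F)) ∧ ((F ∨ (F ∨ F)) ∨ T)
  [3] (F ∨ ¬F) ∧ ((F ∨ (F ∨ F)) ∨ T)
  [4] ¬F ∧ ((F ∨ (F ∨ F)) ∨ T)
  [5] T ∧ ((F ∨ (F ∨ F)) ∨ T)
  [6] (F ∨ (F ∨ F)) ∨ T
  [7] T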